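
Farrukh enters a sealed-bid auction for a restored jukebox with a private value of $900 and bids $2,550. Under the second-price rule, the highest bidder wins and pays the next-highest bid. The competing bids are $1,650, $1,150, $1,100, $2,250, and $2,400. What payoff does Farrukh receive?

Highest competing bid: $2,400.
Farrukh's bid $2,550 is the highest overall, so Farrukh wins and pays the second-highest bid, $2,400.
Payoff = value − price = $900 − $2,400 = -$1,500.
Overbidding won the item at a price above value — truthful bidding would have avoided this loss.

-$1,500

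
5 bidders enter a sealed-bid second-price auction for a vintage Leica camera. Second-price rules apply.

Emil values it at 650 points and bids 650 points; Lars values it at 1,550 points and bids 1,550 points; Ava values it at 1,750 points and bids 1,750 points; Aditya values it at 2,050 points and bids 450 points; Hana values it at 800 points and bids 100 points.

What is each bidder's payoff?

Sorted high to low: Ava 1,750 points, then Lars 1,550 points, then Emil 650 points, then Aditya 450 points, then Hana 100 points.
Ava has the top bid and wins; the price is the second-highest bid, 1,550 points.
Ava's payoff = 1,750 points − 1,550 points = 200 points. All other bidders lose, so their payoff is 0.

Emil 0 points, Lars 0 points, Ava 200 points, Aditya 0 points, Hana 0 points.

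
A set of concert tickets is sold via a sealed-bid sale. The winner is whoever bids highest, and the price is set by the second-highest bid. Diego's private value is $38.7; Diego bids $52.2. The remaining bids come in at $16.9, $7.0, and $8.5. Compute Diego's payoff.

Diego's payoff: $21.8.

Highest competing bid: $16.9.
Diego's bid $52.2 is the highest overall, so Diego wins and pays the second-highest bid, $16.9.
Payoff = value − price = $38.7 − $16.9 = $21.8.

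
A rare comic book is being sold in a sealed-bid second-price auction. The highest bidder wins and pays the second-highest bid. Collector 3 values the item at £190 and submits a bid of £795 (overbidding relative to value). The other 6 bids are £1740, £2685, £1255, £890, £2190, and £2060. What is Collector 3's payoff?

Highest competing bid: £2685.
Collector 3's bid £795 is not the highest, so Collector 3 loses, pays nothing, and earns zero payoff.

Payoff = £0.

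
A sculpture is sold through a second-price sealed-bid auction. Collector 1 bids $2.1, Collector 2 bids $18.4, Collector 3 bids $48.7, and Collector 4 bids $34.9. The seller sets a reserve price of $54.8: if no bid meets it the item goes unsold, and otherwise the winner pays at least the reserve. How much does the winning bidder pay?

Sorted high to low: Collector 3 $48.7, then Collector 4 $34.9, then Collector 2 $18.4, then Collector 1 $2.1.
The top bid $48.7 is below the reserve $54.8, so the item goes unsold and nothing is paid.

unsold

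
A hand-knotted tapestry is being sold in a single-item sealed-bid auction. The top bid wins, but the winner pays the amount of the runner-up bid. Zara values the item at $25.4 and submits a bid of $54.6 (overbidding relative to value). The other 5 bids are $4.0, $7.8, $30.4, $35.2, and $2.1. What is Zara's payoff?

Zara's payoff: -$9.8.

Highest competing bid: $35.2.
Zara's bid $54.6 is the highest overall, so Zara wins and pays the second-highest bid, $35.2.
Payoff = value − price = $25.4 − $35.2 = -$9.8.
Overbidding won the item at a price above value — truthful bidding would have avoided this loss.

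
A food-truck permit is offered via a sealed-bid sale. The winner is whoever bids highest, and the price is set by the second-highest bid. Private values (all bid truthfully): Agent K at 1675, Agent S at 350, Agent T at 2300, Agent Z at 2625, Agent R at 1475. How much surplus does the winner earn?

Surplus = 325.

Sorted high to low: Agent Z 2625, then Agent T 2300, then Agent K 1675, then Agent R 1475, then Agent S 350.
Agent Z wins with the top bid and pays the second-highest, 2300.
Surplus = 2625 − 2300 = 325.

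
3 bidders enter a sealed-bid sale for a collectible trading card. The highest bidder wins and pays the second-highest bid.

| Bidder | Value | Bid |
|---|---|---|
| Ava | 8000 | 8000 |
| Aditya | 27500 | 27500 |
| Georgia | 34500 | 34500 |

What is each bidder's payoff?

Payoffs: Ava 0, Aditya 0, Georgia 7000.

Ranking the bids: Georgia 34500; Aditya 27500; Ava 8000.
Georgia has the top bid and wins; the price is the second-highest bid, 27500.
Georgia's payoff = 34500 − 27500 = 7000. All other bidders lose, so their payoff is 0.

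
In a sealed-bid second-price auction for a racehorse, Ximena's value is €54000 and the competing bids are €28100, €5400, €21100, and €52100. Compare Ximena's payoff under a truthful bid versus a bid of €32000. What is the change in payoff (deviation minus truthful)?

-€1900

The highest competing bid is €52100.
Bidding truthfully at €54000: Ximena has the top bid, wins, and pays the second-highest bid €52100. Payoff = €54000 − €52100 = €1900.
Bidding €32000: the top bid is €52100 (a rival), so Ximena loses. Payoff = €0.
Change = €0 − €1900 = -€1900.
This is the dominant-strategy logic: truthful bidding weakly beats any alternative.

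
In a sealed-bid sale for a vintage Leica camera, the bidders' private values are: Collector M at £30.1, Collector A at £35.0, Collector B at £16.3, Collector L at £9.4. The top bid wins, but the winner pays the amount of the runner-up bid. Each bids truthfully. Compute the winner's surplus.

Sorted high to low: Collector A £35.0 > Collector M £30.1 > Collector B £16.3 > Collector L £9.4.
Collector A wins with the top bid and pays the second-highest, £30.1.
Surplus = £35.0 − £30.1 = £4.9.

Surplus = £4.9.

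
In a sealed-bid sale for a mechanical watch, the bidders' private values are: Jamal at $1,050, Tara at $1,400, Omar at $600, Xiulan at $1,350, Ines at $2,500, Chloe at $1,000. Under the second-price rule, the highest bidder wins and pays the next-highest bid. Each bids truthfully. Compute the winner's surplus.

Sorted high to low: Ines $2,500; Tara $1,400; Xiulan $1,350; Jamal $1,050; Chloe $1,000; Omar $600.
Ines wins with the top bid and pays the second-highest, $1,400.
Surplus = $2,500 − $1,400 = $1,100.

Winner's surplus: $1,100.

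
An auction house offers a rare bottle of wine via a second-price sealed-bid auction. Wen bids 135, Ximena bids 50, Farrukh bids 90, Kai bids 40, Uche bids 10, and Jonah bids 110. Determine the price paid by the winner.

Bids in descending order: Wen 135; Jonah 110; Farrukh 90; Ximena 50; Kai 40; Uche 10.
Wen has the highest bid, so Wen wins.
The second-highest bid is 110, so that is what Wen pays.

110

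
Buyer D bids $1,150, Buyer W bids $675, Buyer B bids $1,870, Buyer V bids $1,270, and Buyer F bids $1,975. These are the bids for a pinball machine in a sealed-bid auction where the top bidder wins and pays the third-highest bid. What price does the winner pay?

Ranking the bids: Buyer F $1,975 > Buyer B $1,870 > Buyer V $1,270 > Buyer D $1,150 > Buyer W $675.
Buyer F is the highest bidder, so Buyer F wins.
Under the third-price rule, the price is the third-highest bid: $1,270.

Price paid: $1,270.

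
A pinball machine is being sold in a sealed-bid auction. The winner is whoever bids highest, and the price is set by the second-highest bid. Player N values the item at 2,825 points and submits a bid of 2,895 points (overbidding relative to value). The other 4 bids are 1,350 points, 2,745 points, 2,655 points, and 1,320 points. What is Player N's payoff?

Highest competing bid: 2,745 points.
Player N's bid 2,895 points is the highest overall, so Player N wins and pays the second-highest bid, 2,745 points.
Payoff = value − price = 2,825 points − 2,745 points = 80 points.

Player N's payoff: 80 points.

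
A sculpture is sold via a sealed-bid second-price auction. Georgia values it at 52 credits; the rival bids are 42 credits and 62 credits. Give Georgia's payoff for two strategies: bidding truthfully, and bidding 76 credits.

Truthful: 0 credits; alternative: -10 credits.

The highest competing bid is 62 credits.
Bidding truthfully at 52 credits: the top bid is 62 credits (a rival), so Georgia loses. Payoff = 0 credits.
Bidding 76 credits: Georgia has the top bid, wins, and pays the second-highest bid 62 credits. Payoff = 52 credits − 62 credits = -10 credits.
This is the dominant-strategy logic: truthful bidding weakly beats any alternative.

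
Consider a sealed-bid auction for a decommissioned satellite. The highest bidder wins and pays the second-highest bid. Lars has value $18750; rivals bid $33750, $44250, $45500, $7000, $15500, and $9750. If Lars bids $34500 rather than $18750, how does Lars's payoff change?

The highest competing bid is $45500.
Bidding truthfully at $18750: the top bid is $45500 (a rival), so Lars loses. Payoff = $0.
Bidding $34500: the top bid is $45500 (a rival), so Lars loses. Payoff = $0.
Change = $0 − $0 = $0.
The bid only affects whether you win, not the price — here both bids land on the same side of the top rival bid, so the deviation is payoff-neutral.

$0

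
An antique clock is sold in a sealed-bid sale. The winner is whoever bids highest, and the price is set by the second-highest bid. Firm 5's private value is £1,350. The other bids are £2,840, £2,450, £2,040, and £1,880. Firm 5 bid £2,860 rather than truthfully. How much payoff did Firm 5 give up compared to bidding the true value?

The highest competing bid is £2,840.
Bidding truthfully at £1,350: the top bid is £2,840 (a rival), so Firm 5 loses. Payoff = £0.
Bidding £2,860: Firm 5 has the top bid, wins, and pays the second-highest bid £2,840. Payoff = £1,350 − £2,840 = -£1,490.
Regret = truthful payoff − actual payoff = £0 − -£1,490 = £1,490.

Payoff forgone: £1,490.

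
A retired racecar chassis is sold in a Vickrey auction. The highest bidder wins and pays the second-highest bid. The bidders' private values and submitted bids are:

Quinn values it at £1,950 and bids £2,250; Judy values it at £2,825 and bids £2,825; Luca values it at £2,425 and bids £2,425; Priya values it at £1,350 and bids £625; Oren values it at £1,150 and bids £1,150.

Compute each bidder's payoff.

Payoffs: Quinn £0, Judy £400, Luca £0, Priya £0, Oren £0.

Ordered from highest: Judy £2,825, then Luca £2,425, then Quinn £2,250, then Oren £1,150, then Priya £625.
Judy has the top bid and wins; the price is the second-highest bid, £2,425.
Judy's payoff = £2,825 − £2,425 = £400. All other bidders lose, so their payoff is 0.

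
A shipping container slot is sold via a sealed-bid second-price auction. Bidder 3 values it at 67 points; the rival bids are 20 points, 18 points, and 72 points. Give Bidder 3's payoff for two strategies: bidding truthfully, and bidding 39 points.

Truthful: 0 points; alternative: 0 points.

The highest competing bid is 72 points.
Bidding truthfully at 67 points: the top bid is 72 points (a rival), so Bidder 3 loses. Payoff = 0 points.
Bidding 39 points: the top bid is 72 points (a rival), so Bidder 3 loses. Payoff = 0 points.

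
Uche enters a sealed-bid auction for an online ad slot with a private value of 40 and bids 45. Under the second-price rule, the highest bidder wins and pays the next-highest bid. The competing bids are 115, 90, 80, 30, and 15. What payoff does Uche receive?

Payoff = 0.

Highest competing bid: 115.
Uche's bid 45 is not the highest, so Uche loses, pays nothing, and earns zero payoff.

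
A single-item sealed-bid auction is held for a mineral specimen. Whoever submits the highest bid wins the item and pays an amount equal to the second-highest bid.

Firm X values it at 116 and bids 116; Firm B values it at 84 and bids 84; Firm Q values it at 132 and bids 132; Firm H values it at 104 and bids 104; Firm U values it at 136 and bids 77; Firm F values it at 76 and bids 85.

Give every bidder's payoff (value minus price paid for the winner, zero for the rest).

Ranking the bids: Firm Q 132 > Firm X 116 > Firm H 104 > Firm F 85 > Firm B 84 > Firm U 77.
Firm Q has the top bid and wins; the price is the second-highest bid, 116.
Firm Q's payoff = 132 − 116 = 16. All other bidders lose, so their payoff is 0.

Firm X 0, Firm B 0, Firm Q 16, Firm H 0, Firm U 0, Firm F 0.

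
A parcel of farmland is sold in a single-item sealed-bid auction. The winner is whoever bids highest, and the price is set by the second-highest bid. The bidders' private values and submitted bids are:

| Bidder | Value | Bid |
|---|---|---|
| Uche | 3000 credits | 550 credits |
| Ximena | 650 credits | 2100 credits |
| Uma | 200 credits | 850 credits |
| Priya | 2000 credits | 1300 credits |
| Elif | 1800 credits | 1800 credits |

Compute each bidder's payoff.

Uche 0 credits, Ximena -1150 credits, Uma 0 credits, Priya 0 credits, Elif 0 credits.

Sorted high to low: Ximena 2100 credits; Elif 1800 credits; Priya 1300 credits; Uma 850 credits; Uche 550 credits.
Ximena has the top bid and wins; the price is the second-highest bid, 1800 credits.
Ximena's payoff = 650 credits − 1800 credits = -1150 credits. All other bidders lose, so their payoff is 0.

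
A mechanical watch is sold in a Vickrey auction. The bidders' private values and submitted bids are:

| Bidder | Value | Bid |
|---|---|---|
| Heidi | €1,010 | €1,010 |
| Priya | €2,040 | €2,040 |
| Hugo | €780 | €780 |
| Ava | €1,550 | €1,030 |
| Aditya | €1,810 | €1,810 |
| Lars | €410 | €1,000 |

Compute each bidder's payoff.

Bids in descending order: Priya €2,040, then Aditya €1,810, then Ava €1,030, then Heidi €1,010, then Lars €1,000, then Hugo €780.
Priya has the top bid and wins; the price is the second-highest bid, €1,810.
Priya's payoff = €2,040 − €1,810 = €230. All other bidders lose, so their payoff is 0.

Heidi €0, Priya €230, Hugo €0, Ava €0, Aditya €0, Lars €0.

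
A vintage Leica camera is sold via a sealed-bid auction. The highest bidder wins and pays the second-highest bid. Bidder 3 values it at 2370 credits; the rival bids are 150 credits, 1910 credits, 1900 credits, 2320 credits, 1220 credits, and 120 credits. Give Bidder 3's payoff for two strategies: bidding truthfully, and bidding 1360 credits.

(a) 50 credits  (b) 0 credits

The highest competing bid is 2320 credits.
Bidding truthfully at 2370 credits: Bidder 3 has the top bid, wins, and pays the second-highest bid 2320 credits. Payoff = 2370 credits − 2320 credits = 50 credits.
Bidding 1360 credits: the top bid is 2320 credits (a rival), so Bidder 3 loses. Payoff = 0 credits.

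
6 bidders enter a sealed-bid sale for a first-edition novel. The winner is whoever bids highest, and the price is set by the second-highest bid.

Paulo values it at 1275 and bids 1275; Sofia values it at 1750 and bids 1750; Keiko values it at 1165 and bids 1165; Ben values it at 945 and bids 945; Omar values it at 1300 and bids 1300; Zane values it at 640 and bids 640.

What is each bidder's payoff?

Payoffs: Paulo 0, Sofia 450, Keiko 0, Ben 0, Omar 0, Zane 0.

Ordered from highest: Sofia 1750 > Omar 1300 > Paulo 1275 > Keiko 1165 > Ben 945 > Zane 640.
Sofia has the top bid and wins; the price is the second-highest bid, 1300.
Sofia's payoff = 1750 − 1300 = 450. All other bidders lose, so their payoff is 0.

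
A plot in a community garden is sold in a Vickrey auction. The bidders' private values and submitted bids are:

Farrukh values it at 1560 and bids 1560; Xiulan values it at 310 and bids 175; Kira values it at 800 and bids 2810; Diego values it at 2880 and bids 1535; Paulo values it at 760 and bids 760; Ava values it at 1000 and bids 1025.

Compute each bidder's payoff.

Ranking the bids: Kira 2810, then Farrukh 1560, then Diego 1535, then Ava 1025, then Paulo 760, then Xiulan 175.
Kira has the top bid and wins; the price is the second-highest bid, 1560.
Kira's payoff = 800 − 1560 = -760. All other bidders lose, so their payoff is 0.

Farrukh 0, Xiulan 0, Kira -760, Diego 0, Paulo 0, Ava 0.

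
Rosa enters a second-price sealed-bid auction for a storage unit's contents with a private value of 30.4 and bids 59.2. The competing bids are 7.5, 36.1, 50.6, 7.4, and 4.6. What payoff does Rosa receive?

Payoff = -20.2.

Highest competing bid: 50.6.
Rosa's bid 59.2 is the highest overall, so Rosa wins and pays the second-highest bid, 50.6.
Payoff = value − price = 30.4 − 50.6 = -20.2.
Overbidding won the item at a price above value — truthful bidding would have avoided this loss.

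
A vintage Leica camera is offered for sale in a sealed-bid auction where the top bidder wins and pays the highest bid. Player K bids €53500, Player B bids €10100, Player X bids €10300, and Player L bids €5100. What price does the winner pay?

€53500

Ranking the bids: Player K €53500; Player X €10300; Player B €10100; Player L €5100.
Player K is the highest bidder, so Player K wins.
Under the first-price rule, the price is the highest bid: €53500.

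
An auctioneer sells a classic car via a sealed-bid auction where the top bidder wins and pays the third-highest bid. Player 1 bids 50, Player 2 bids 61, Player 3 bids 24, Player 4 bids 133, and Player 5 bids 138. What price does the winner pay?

61

Ranking the bids: Player 5 138, then Player 4 133, then Player 2 61, then Player 1 50, then Player 3 24.
Player 5 is the highest bidder, so Player 5 wins.
Under the third-price rule, the price is the third-highest bid: 61.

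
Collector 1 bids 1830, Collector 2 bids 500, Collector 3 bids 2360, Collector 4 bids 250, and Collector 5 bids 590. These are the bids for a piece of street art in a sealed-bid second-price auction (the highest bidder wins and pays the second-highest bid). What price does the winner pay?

Ranking the bids: Collector 3 2360, then Collector 1 1830, then Collector 5 590, then Collector 2 500, then Collector 4 250.
Collector 3 is the highest bidder, so Collector 3 wins.
Under the second-price rule, the price is the second-highest bid: 1830.

Price paid: 1830.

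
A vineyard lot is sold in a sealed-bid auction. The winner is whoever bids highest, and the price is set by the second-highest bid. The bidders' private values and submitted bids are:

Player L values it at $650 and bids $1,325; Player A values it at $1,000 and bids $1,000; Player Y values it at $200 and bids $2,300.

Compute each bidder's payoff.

Payoffs: Player L $0, Player A $0, Player Y -$1,125.

Bids in descending order: Player Y $2,300; Player L $1,325; Player A $1,000.
Player Y has the top bid and wins; the price is the second-highest bid, $1,325.
Player Y's payoff = $200 − $1,325 = -$1,125. All other bidders lose, so their payoff is 0.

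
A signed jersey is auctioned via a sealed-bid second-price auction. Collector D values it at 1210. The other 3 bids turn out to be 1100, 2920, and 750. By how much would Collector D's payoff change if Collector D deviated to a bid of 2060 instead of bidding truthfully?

Payoff change: 0.

The highest competing bid is 2920.
Bidding truthfully at 1210: the top bid is 2920 (a rival), so Collector D loses. Payoff = 0.
Bidding 2060: the top bid is 2920 (a rival), so Collector D loses. Payoff = 0.
Change = 0 − 0 = 0.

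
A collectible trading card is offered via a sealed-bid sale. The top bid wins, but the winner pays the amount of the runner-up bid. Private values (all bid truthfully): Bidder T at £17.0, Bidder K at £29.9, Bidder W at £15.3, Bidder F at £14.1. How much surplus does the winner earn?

Ordered from highest: Bidder K £29.9 > Bidder T £17.0 > Bidder W £15.3 > Bidder F £14.1.
Bidder K wins with the top bid and pays the second-highest, £17.0.
Surplus = £29.9 − £17.0 = £12.9.

Surplus = £12.9.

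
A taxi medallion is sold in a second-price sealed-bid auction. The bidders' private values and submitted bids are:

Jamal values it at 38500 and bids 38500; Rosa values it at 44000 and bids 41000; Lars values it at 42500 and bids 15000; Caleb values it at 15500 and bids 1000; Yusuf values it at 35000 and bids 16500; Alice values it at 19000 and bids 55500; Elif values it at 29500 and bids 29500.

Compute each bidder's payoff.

Jamal 0, Rosa 0, Lars 0, Caleb 0, Yusuf 0, Alice -22000, Elif 0.

Ranking the bids: Alice 55500, then Rosa 41000, then Jamal 38500, then Elif 29500, then Yusuf 16500, then Lars 15000, then Caleb 1000.
Alice has the top bid and wins; the price is the second-highest bid, 41000.
Alice's payoff = 19000 − 41000 = -22000. All other bidders lose, so their payoff is 0.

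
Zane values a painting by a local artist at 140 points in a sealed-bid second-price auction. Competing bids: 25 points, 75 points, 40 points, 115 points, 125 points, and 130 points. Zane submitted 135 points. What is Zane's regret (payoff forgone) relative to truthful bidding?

The highest competing bid is 130 points.
Bidding truthfully at 140 points: Zane has the top bid, wins, and pays the second-highest bid 130 points. Payoff = 140 points − 130 points = 10 points.
Bidding 135 points: Zane has the top bid, wins, and pays the second-highest bid 130 points. Payoff = 140 points − 130 points = 10 points.
Regret = truthful payoff − actual payoff = 10 points − 10 points = 0 points.

0 points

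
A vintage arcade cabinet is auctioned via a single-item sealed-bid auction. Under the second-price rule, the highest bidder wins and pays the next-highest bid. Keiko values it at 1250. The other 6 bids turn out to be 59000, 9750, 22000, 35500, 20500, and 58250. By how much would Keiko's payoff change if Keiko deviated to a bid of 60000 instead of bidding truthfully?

The highest competing bid is 59000.
Bidding truthfully at 1250: the top bid is 59000 (a rival), so Keiko loses. Payoff = 0.
Bidding 60000: Keiko has the top bid, wins, and pays the second-highest bid 59000. Payoff = 1250 − 59000 = -57750.
Change = -57750 − 0 = -57750.

Change in payoff: -57750.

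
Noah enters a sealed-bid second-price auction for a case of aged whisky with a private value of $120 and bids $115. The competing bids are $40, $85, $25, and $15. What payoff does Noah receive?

$35

Highest competing bid: $85.
Noah's bid $115 is the highest overall, so Noah wins and pays the second-highest bid, $85.
Payoff = value − price = $120 − $85 = $35.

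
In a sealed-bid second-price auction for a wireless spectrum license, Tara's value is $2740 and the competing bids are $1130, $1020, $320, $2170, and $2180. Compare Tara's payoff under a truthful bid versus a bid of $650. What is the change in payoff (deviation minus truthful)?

The highest competing bid is $2180.
Bidding truthfully at $2740: Tara has the top bid, wins, and pays the second-highest bid $2180. Payoff = $2740 − $2180 = $560.
Bidding $650: the top bid is $2180 (a rival), so Tara loses. Payoff = $0.
Change = $0 − $560 = -$560.
Deviating from a truthful bid can only lose payoff in a second-price auction — never gain.

Payoff change: -$560.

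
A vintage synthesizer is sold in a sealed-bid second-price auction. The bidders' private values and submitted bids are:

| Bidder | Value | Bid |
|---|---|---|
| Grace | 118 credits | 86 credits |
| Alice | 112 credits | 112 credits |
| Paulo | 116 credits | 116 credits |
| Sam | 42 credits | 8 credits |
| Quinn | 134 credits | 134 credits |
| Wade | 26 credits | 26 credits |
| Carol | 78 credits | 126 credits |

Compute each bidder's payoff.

Ranking the bids: Quinn 134 credits, then Carol 126 credits, then Paulo 116 credits, then Alice 112 credits, then Grace 86 credits, then Wade 26 credits, then Sam 8 credits.
Quinn has the top bid and wins; the price is the second-highest bid, 126 credits.
Quinn's payoff = 134 credits − 126 credits = 8 credits. All other bidders lose, so their payoff is 0.

Grace 0 credits, Alice 0 credits, Paulo 0 credits, Sam 0 credits, Quinn 8 credits, Wade 0 credits, Carol 0 credits.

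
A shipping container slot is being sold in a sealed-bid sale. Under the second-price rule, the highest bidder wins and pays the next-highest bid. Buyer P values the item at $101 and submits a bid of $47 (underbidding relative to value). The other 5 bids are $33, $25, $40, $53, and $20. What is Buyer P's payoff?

Highest competing bid: $53.
Buyer P's bid $47 is not the highest, so Buyer P loses, pays nothing, and earns zero payoff.

Buyer P's payoff: $0.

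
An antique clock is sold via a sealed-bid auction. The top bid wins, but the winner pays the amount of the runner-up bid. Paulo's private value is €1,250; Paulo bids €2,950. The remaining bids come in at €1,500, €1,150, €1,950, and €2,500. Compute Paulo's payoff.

Highest competing bid: €2,500.
Paulo's bid €2,950 is the highest overall, so Paulo wins and pays the second-highest bid, €2,500.
Payoff = value − price = €1,250 − €2,500 = -€1,250.
Overbidding won the item at a price above value — truthful bidding would have avoided this loss.

-€1,250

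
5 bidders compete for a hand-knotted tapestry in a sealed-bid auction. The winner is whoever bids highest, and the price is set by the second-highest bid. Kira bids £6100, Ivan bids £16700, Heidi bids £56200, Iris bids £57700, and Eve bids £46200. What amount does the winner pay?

Ordered from highest: Iris £57700 > Heidi £56200 > Eve £46200 > Ivan £16700 > Kira £6100.
Iris has the highest bid, so Iris wins.
The second-highest bid is £56200, so that is what Iris pays.

£56200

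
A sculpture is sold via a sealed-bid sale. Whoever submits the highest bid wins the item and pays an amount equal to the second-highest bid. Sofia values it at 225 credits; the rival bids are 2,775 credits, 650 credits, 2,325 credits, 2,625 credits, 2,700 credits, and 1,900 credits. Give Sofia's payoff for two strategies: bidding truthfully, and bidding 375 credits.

(a) 0 credits  (b) 0 credits

The highest competing bid is 2,775 credits.
Bidding truthfully at 225 credits: the top bid is 2,775 credits (a rival), so Sofia loses. Payoff = 0 credits.
Bidding 375 credits: the top bid is 2,775 credits (a rival), so Sofia loses. Payoff = 0 credits.
The bid only affects whether you win, not the price — here both bids land on the same side of the top rival bid, so the deviation is payoff-neutral.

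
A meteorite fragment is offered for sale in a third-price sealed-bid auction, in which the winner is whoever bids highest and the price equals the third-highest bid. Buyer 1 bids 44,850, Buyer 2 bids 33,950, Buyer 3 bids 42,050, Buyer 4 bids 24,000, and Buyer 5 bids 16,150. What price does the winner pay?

Price paid: 33,950.

Sorted high to low: Buyer 1 44,850, then Buyer 3 42,050, then Buyer 2 33,950, then Buyer 4 24,000, then Buyer 5 16,150.
Buyer 1 is the highest bidder, so Buyer 1 wins.
Under the third-price rule, the price is the third-highest bid: 33,950.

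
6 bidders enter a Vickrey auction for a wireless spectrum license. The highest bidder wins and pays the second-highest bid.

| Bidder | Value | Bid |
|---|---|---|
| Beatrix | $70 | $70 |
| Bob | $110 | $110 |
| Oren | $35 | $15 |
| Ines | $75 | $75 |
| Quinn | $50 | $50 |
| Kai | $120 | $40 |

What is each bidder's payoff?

Payoffs: Beatrix $0, Bob $35, Oren $0, Ines $0, Quinn $0, Kai $0.

Ordered from highest: Bob $110; Ines $75; Beatrix $70; Quinn $50; Kai $40; Oren $15.
Bob has the top bid and wins; the price is the second-highest bid, $75.
Bob's payoff = $110 − $75 = $35. All other bidders lose, so their payoff is 0.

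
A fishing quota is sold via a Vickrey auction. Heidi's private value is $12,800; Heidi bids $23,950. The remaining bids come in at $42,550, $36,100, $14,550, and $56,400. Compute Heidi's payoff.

Highest competing bid: $56,400.
Heidi's bid $23,950 is not the highest, so Heidi loses, pays nothing, and earns zero payoff.

Heidi's payoff: $0.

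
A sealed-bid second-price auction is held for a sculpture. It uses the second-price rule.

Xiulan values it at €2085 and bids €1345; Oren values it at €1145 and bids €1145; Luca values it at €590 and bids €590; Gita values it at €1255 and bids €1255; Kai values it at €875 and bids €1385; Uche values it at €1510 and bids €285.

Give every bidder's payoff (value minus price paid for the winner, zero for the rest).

Bids in descending order: Kai €1385, then Xiulan €1345, then Gita €1255, then Oren €1145, then Luca €590, then Uche €285.
Kai has the top bid and wins; the price is the second-highest bid, €1345.
Kai's payoff = €875 − €1345 = -€470. All other bidders lose, so their payoff is 0.

Xiulan €0, Oren €0, Luca €0, Gita €0, Kai -€470, Uche €0.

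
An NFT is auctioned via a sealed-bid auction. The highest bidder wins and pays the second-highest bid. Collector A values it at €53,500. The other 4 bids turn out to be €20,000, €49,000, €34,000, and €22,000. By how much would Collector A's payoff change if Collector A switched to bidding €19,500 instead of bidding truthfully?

The highest competing bid is €49,000.
Bidding truthfully at €53,500: Collector A has the top bid, wins, and pays the second-highest bid €49,000. Payoff = €53,500 − €49,000 = €4,500.
Bidding €19,500: the top bid is €49,000 (a rival), so Collector A loses. Payoff = €0.
Change = €0 − €4,500 = -€4,500.

Payoff change: -€4,500.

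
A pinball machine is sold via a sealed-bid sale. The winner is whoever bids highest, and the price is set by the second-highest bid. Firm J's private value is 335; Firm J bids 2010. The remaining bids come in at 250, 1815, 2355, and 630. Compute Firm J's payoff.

0

Highest competing bid: 2355.
Firm J's bid 2010 is not the highest, so Firm J loses, pays nothing, and earns zero payoff.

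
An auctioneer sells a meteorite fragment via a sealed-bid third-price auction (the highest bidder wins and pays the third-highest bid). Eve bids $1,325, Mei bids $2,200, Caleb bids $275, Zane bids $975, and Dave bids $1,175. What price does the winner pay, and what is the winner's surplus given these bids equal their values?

The winner pays $1,175 for a surplus of $1,025.

Ranking the bids: Mei $2,200, then Eve $1,325, then Dave $1,175, then Zane $975, then Caleb $275.
Mei is the highest bidder, so Mei wins.
Under the third-price rule, the price is the third-highest bid: $1,175.
Surplus = $2,200 − $1,175 = $1,025.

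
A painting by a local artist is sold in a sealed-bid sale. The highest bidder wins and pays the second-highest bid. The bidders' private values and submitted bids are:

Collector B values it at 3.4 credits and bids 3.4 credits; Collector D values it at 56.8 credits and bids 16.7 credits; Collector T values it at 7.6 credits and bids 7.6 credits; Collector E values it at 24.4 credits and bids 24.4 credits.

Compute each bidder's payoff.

Payoffs: Collector B 0.0 credits, Collector D 0.0 credits, Collector T 0.0 credits, Collector E 7.7 credits.

Sorted high to low: Collector E 24.4 credits; Collector D 16.7 credits; Collector T 7.6 credits; Collector B 3.4 credits.
Collector E has the top bid and wins; the price is the second-highest bid, 16.7 credits.
Collector E's payoff = 24.4 credits − 16.7 credits = 7.7 credits. All other bidders lose, so their payoff is 0.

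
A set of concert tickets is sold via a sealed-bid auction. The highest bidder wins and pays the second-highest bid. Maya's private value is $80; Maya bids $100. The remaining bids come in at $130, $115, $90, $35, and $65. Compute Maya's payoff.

Highest competing bid: $130.
Maya's bid $100 is not the highest, so Maya loses, pays nothing, and earns zero payoff.

$0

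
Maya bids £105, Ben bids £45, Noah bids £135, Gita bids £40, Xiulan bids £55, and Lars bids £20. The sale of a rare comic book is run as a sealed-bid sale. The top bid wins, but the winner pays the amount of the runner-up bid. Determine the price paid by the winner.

The winner pays £105.

Ranking the bids: Noah £135; Maya £105; Xiulan £55; Ben £45; Gita £40; Lars £20.
Noah has the highest bid, so Noah wins.
The second-highest bid is £105, so that is what Noah pays.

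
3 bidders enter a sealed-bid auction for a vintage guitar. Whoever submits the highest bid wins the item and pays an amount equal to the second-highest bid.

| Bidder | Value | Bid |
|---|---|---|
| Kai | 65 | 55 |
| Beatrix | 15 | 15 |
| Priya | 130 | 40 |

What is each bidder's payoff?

Ranking the bids: Kai 55 > Priya 40 > Beatrix 15.
Kai has the top bid and wins; the price is the second-highest bid, 40.
Kai's payoff = 65 − 40 = 25. All other bidders lose, so their payoff is 0.

Payoffs: Kai 25, Beatrix 0, Priya 0.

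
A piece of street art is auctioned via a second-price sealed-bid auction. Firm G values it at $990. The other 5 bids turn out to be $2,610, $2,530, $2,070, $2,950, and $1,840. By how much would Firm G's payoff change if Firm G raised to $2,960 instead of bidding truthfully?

Change in payoff: -$1,960.

The highest competing bid is $2,950.
Bidding truthfully at $990: the top bid is $2,950 (a rival), so Firm G loses. Payoff = $0.
Bidding $2,960: Firm G has the top bid, wins, and pays the second-highest bid $2,950. Payoff = $990 − $2,950 = -$1,960.
Change = -$1,960 − $0 = -$1,960.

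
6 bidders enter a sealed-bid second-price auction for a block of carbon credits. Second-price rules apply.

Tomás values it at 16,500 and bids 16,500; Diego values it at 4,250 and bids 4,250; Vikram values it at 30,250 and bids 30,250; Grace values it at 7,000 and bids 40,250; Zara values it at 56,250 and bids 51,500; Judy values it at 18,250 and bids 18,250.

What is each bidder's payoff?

Tomás 0, Diego 0, Vikram 0, Grace 0, Zara 16,000, Judy 0.

Ranking the bids: Zara 51,500 > Grace 40,250 > Vikram 30,250 > Judy 18,250 > Tomás 16,500 > Diego 4,250.
Zara has the top bid and wins; the price is the second-highest bid, 40,250.
Zara's payoff = 56,250 − 40,250 = 16,000. All other bidders lose, so their payoff is 0.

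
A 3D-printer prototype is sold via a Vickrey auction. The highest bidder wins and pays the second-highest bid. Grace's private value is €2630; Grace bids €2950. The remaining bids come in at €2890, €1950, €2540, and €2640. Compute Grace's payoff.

Highest competing bid: €2890.
Grace's bid €2950 is the highest overall, so Grace wins and pays the second-highest bid, €2890.
Payoff = value − price = €2630 − €2890 = -€260.

Grace's payoff: -€260.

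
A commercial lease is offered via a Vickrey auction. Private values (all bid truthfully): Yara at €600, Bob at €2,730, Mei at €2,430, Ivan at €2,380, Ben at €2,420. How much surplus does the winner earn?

Winner's surplus: €300.

Ranking the bids: Bob €2,730; Mei €2,430; Ben €2,420; Ivan €2,380; Yara €600.
Bob wins with the top bid and pays the second-highest, €2,430.
Surplus = €2,730 − €2,430 = €300.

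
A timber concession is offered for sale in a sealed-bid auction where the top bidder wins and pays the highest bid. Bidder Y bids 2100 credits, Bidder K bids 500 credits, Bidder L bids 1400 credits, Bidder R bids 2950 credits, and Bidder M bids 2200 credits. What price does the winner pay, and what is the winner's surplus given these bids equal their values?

The winner pays 2950 credits for a surplus of 0 credits.

Sorted high to low: Bidder R 2950 credits, then Bidder M 2200 credits, then Bidder Y 2100 credits, then Bidder L 1400 credits, then Bidder K 500 credits.
Bidder R is the highest bidder, so Bidder R wins.
Under the first-price rule, the price is the highest bid: 2950 credits.
Surplus = 2950 credits − 2950 credits = 0 credits.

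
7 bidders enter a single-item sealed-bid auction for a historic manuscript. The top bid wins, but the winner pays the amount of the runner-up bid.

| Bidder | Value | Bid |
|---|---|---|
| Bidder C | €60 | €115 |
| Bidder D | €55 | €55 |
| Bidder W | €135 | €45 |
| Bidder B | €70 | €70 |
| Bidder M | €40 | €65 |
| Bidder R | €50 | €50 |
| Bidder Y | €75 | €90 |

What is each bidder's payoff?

Payoffs: Bidder C -€30, Bidder D €0, Bidder W €0, Bidder B €0, Bidder M €0, Bidder R €0, Bidder Y €0.

Ranking the bids: Bidder C €115, then Bidder Y €90, then Bidder B €70, then Bidder M €65, then Bidder D €55, then Bidder R €50, then Bidder W €45.
Bidder C has the top bid and wins; the price is the second-highest bid, €90.
Bidder C's payoff = €60 − €90 = -€30. All other bidders lose, so their payoff is 0.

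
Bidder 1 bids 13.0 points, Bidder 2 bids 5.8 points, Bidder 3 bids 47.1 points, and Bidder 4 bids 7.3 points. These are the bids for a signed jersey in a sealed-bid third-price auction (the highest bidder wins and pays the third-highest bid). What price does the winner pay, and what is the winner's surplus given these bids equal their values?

Price 7.3 points; surplus 39.8 points.

Ranking the bids: Bidder 3 47.1 points > Bidder 1 13.0 points > Bidder 4 7.3 points > Bidder 2 5.8 points.
Bidder 3 is the highest bidder, so Bidder 3 wins.
Under the third-price rule, the price is the third-highest bid: 7.3 points.
Surplus = 47.1 points − 7.3 points = 39.8 points.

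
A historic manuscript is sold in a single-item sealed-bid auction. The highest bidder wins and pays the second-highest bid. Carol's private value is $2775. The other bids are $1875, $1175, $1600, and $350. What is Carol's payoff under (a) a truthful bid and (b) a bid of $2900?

(a) $900  (b) $900

The highest competing bid is $1875.
Bidding truthfully at $2775: Carol has the top bid, wins, and pays the second-highest bid $1875. Payoff = $2775 − $1875 = $900.
Bidding $2900: Carol has the top bid, wins, and pays the second-highest bid $1875. Payoff = $2775 − $1875 = $900.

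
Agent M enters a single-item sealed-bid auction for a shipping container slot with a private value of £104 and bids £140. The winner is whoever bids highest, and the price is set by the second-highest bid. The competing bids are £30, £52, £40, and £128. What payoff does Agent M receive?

Highest competing bid: £128.
Agent M's bid £140 is the highest overall, so Agent M wins and pays the second-highest bid, £128.
Payoff = value − price = £104 − £128 = -£24.

Agent M's payoff: -£24.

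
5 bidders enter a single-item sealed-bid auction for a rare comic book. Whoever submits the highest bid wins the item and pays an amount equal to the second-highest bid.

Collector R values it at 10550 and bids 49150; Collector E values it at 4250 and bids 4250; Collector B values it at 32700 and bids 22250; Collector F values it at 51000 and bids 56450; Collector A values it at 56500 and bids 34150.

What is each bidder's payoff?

Ordered from highest: Collector F 56450 > Collector R 49150 > Collector A 34150 > Collector B 22250 > Collector E 4250.
Collector F has the top bid and wins; the price is the second-highest bid, 49150.
Collector F's payoff = 51000 − 49150 = 1850. All other bidders lose, so their payoff is 0.

Payoffs: Collector R 0, Collector E 0, Collector B 0, Collector F 1850, Collector A 0.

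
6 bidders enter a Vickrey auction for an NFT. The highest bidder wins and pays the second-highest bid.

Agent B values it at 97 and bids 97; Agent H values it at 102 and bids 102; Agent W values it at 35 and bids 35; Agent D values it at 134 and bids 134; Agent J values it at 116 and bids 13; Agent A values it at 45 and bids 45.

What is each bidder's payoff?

Bids in descending order: Agent D 134 > Agent H 102 > Agent B 97 > Agent A 45 > Agent W 35 > Agent J 13.
Agent D has the top bid and wins; the price is the second-highest bid, 102.
Agent D's payoff = 134 − 102 = 32. All other bidders lose, so their payoff is 0.

Payoffs: Agent B 0, Agent H 0, Agent W 0, Agent D 32, Agent J 0, Agent A 0.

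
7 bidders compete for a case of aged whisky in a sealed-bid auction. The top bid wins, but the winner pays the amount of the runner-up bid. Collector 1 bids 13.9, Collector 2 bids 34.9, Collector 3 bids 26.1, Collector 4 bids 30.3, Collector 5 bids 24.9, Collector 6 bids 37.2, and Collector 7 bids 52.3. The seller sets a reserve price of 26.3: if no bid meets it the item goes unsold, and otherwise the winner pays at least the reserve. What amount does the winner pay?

Price paid: 37.2.

Ranking the bids: Collector 7 52.3; Collector 6 37.2; Collector 2 34.9; Collector 4 30.3; Collector 3 26.1; Collector 5 24.9; Collector 1 13.9.
Collector 7 has the highest bid, so Collector 7 wins.
The second-highest bid is 37.2, which exceeds the reserve, so that sets the price.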